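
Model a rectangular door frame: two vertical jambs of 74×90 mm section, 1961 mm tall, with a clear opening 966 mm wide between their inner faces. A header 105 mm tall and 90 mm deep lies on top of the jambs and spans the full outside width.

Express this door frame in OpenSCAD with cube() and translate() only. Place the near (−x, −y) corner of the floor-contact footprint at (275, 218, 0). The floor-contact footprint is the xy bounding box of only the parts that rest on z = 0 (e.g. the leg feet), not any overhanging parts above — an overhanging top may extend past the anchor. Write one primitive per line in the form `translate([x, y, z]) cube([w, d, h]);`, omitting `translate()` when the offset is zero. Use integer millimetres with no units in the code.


translate([275, 218, 0]) cube([74, 90, 1961]);
translate([1315, 218, 0]) cube([74, 90, 1961]);
translate([275, 218, 1961]) cube([1114, 90, 105]);


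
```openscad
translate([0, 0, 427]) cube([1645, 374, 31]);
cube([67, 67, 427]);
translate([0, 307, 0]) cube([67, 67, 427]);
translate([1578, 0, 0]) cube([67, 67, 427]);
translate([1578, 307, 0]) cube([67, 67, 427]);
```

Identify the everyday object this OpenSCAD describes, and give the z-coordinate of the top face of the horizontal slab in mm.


A bench. The seat-top height is 458 mm.

A long slab on four corner posts — a bench. The slab sits at z = 427 with thickness 31, so the top is 427 + 31 = 458 mm.


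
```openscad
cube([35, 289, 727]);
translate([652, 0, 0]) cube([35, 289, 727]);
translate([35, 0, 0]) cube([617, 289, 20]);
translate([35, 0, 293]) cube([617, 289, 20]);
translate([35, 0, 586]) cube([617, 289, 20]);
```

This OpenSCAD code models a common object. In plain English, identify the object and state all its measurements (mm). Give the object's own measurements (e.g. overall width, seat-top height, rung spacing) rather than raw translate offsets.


An open bookshelf. Two side panels, each 35 mm thick, 289 mm deep and 727 mm tall, stand 687 mm apart (outside-to-outside). Between them sit 3 shelves, each 20 mm thick and 289 mm deep, spanning the full gap between the sides. The bottom shelf rests on the floor (its underside at z = 0) and the clear gap between one shelf's top and the next shelf's underside is 273 mm.


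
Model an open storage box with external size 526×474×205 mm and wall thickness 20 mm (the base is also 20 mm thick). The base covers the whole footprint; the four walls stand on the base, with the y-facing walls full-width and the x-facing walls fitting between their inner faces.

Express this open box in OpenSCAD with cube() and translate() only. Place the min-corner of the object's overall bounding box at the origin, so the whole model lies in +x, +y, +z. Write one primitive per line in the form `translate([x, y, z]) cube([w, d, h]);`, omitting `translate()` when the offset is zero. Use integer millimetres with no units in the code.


cube([526, 474, 20]);
translate([0, 0, 20]) cube([526, 20, 185]);
translate([0, 454, 20]) cube([526, 20, 185]);
translate([0, 20, 20]) cube([20, 434, 185]);
translate([506, 20, 20]) cube([20, 434, 185]);


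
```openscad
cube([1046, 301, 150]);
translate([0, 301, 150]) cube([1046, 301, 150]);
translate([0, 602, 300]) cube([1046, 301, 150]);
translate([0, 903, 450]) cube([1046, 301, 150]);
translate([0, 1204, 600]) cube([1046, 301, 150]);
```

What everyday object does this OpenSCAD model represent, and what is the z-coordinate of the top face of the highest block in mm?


A staircase. The total rise is 750 mm.

5 identical blocks, each offset up and back from the previous — a staircase. Each step is 150 mm tall and there are 5 of them, so the total rise is 5 × 150 = 750 mm.


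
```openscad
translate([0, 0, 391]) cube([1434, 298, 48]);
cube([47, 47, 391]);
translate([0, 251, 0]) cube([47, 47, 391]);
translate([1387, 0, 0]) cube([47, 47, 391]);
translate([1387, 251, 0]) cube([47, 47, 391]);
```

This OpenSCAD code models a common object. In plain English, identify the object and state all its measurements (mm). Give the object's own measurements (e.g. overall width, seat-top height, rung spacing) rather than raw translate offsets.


A long wooden bench with a 1434 mm (x) × 298 mm (y) seat, 48 mm thick, its top surface 439 mm above the floor. Four 47 mm square legs at the seat corners, flush with the edges, run from z = 0 to the seat underside.


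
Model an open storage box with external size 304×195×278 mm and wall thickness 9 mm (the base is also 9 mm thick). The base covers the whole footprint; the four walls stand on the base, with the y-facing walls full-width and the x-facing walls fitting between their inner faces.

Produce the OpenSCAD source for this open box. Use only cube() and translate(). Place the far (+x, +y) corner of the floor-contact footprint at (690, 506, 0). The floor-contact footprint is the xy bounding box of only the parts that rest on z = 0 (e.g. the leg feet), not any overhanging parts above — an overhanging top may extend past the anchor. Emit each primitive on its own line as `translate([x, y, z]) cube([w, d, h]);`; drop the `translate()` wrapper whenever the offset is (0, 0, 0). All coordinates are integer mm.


translate([386, 311, 0]) cube([304, 195, 9]);
translate([386, 311, 9]) cube([304, 9, 269]);
translate([386, 497, 9]) cube([304, 9, 269]);
translate([386, 320, 9]) cube([9, 177, 269]);
translate([681, 320, 9]) cube([9, 177, 269]);


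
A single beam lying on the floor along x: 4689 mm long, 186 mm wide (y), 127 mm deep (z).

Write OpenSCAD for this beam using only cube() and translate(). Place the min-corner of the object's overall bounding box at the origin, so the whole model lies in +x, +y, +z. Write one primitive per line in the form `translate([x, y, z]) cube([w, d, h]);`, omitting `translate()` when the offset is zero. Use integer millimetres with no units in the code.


cube([4689, 186, 127]);


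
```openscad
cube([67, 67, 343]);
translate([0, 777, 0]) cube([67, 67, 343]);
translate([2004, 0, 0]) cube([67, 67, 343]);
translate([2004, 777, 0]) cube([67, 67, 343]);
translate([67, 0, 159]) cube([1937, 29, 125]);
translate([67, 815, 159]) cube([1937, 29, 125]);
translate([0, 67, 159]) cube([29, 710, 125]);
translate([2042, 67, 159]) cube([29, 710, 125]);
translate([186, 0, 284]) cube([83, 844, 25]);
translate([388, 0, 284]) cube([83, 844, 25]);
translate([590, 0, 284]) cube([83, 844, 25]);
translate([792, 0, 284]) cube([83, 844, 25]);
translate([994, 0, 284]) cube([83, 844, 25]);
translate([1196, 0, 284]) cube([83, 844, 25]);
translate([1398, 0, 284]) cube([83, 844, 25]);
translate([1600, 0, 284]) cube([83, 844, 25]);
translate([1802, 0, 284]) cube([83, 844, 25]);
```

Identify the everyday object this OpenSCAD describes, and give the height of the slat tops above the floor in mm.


A bed frame. The slat-top height is 309 mm.

Four posts, four rails, and a row of slats — a bed frame. Slats sit on the rails at z = 159 + 125 = 284; with slat thickness 25, the top is 309 mm.


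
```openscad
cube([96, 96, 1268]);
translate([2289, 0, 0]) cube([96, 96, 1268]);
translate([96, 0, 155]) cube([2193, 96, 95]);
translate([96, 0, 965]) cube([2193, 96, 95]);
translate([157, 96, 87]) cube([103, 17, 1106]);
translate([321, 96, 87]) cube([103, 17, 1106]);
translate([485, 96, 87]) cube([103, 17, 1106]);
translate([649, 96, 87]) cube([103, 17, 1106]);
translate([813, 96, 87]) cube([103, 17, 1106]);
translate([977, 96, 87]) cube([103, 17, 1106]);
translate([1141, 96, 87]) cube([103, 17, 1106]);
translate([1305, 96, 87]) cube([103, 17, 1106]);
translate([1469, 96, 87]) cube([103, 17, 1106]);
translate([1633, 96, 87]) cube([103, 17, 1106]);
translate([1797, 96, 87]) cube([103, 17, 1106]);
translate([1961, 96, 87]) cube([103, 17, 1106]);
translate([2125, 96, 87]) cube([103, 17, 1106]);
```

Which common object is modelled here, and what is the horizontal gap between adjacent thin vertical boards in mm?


A fence section. The picket gap is 61 mm.

Two posts, two rails, 13 pickets — a fence section. Span 2193 mm holds 13 pickets of 103 mm with 14 equal gaps: ⌊(2193 − 13·103) / 14⌋ = 61 mm.


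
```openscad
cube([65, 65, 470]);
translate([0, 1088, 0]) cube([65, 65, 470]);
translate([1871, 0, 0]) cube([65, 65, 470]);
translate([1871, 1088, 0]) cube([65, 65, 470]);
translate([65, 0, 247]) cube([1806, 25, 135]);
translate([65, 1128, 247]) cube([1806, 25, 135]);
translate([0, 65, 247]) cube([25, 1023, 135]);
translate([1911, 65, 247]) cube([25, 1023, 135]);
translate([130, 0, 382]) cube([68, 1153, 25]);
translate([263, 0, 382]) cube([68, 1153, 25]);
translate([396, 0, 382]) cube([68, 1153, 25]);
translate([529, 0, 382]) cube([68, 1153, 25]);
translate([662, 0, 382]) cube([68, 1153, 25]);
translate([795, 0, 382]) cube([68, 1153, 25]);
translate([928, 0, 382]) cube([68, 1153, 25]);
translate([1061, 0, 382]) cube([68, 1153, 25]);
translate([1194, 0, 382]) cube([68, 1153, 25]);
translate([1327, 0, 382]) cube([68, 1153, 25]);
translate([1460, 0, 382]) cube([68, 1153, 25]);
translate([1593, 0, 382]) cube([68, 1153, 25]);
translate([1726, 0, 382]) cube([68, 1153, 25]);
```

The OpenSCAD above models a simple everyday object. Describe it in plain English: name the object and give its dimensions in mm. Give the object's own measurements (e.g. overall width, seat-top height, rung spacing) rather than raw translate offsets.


A bed frame 1936 mm long (x) by 1153 mm wide (y). Four 65×65 mm corner posts, 470 mm tall, at the corners of the footprint. Four rails of 25 mm thickness and 135 mm height run between adjacent posts with their undersides at z = 247 mm, their outer faces flush with the outside of the frame (the two x-running rails run between the posts' inner faces; the two y-running rails run between the posts' inner faces). 13 slats, each 68 mm wide (x) and 25 mm thick, lie across the top of the two x-running rails, running the full 1153 mm width of the frame in y; along x they sit between the end posts with a 65 mm gap after the −x posts and between neighbouring slats, leaving 77 mm before the +x posts.


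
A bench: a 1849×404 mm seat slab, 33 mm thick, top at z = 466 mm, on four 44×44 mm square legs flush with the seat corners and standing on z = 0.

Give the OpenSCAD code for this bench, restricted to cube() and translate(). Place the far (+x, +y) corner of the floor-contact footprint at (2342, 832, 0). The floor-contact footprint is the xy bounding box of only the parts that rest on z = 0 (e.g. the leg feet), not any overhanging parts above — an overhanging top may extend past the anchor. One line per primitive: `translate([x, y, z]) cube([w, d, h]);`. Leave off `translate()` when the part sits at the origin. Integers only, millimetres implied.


translate([493, 428, 433]) cube([1849, 404, 33]);
translate([493, 428, 0]) cube([44, 44, 433]);
translate([493, 788, 0]) cube([44, 44, 433]);
translate([2298, 428, 0]) cube([44, 44, 433]);
translate([2298, 788, 0]) cube([44, 44, 433]);


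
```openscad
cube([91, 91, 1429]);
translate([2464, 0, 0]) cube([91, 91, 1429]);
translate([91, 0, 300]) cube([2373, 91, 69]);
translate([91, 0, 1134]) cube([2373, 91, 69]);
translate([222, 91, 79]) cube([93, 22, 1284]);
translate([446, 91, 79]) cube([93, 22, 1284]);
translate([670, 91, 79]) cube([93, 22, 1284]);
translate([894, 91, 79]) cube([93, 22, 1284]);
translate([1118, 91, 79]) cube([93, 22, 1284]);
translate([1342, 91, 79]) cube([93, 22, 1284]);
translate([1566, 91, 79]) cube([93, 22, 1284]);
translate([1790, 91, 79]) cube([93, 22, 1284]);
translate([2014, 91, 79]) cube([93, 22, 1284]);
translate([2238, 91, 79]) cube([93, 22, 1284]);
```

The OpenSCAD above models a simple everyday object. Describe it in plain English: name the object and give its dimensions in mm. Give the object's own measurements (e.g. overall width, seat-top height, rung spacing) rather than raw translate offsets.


A fence section. Two 91×91 mm posts, 1429 mm tall, stand on the floor with a clear span of 2373 mm between their inner faces. Two horizontal rails of 91×69 mm section span the gap between the posts with their undersides at z = 300 mm and z = 1134 mm, flush with the posts' −y face. 10 pickets, each 93 mm wide, 22 mm thick and 1284 mm tall, are fixed to the +y face of the rails with their bottoms at z = 79 mm, spaced across the span with a 131 mm gap after the −x post and between neighbouring pickets, with 133 mm left before the +x post.


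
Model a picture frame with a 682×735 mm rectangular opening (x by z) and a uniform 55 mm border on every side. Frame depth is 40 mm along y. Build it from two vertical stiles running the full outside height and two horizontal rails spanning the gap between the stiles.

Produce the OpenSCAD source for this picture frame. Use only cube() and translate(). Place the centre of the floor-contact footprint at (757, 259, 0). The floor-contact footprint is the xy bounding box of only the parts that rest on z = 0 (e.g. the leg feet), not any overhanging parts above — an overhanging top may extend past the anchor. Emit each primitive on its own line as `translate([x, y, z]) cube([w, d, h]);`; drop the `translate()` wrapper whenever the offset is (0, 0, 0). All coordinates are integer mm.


translate([361, 239, 0]) cube([55, 40, 845]);
translate([1098, 239, 0]) cube([55, 40, 845]);
translate([416, 239, 0]) cube([682, 40, 55]);
translate([416, 239, 790]) cube([682, 40, 55]);


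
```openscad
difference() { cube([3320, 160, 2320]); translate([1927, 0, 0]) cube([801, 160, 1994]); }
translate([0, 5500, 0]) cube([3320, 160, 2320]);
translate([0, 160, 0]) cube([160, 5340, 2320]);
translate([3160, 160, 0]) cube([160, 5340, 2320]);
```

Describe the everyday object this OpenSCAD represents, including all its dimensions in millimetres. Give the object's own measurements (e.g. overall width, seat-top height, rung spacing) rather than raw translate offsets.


A single room: four walls, each 2320 mm tall and 160 mm thick, enclosing an outside footprint 3320×5660 mm (x × y), no floor or roof. The front and back walls (−y and +y sides) run the full x-width; the side walls fit between their inner faces. A door opening 801 mm wide and 1994 mm tall is cut through the front wall from the floor up, its −x edge 1927 mm from the wall's −x end.


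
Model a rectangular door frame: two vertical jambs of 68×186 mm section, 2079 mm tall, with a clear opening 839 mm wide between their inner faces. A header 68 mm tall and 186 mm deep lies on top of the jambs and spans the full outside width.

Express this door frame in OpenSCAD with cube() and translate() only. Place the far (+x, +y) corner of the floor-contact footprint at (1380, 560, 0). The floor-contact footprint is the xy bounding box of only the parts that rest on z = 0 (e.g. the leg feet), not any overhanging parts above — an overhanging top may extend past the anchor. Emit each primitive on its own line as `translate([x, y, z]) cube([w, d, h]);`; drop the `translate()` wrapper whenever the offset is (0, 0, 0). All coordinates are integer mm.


translate([405, 374, 0]) cube([68, 186, 2079]);
translate([1312, 374, 0]) cube([68, 186, 2079]);
translate([405, 374, 2079]) cube([975, 186, 68]);


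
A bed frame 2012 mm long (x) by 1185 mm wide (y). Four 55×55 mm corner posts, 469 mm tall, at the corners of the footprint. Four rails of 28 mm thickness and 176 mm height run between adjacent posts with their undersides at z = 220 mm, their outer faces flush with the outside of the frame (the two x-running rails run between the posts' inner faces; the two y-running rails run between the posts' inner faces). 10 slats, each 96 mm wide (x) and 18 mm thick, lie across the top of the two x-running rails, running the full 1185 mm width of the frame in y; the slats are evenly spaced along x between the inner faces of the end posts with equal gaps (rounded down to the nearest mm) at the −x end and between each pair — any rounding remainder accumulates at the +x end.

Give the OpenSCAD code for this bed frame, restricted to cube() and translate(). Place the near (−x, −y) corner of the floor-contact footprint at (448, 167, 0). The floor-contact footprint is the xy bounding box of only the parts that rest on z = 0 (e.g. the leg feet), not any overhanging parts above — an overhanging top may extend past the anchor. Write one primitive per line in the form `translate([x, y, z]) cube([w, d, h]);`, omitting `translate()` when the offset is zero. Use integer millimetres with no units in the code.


// slat z = rail_z + rail_h = 220 + 176 = 396
// slat gap = ⌊(1902 − 10·96) / 11⌋ = 85
translate([448, 167, 0]) cube([55, 55, 469]);
translate([448, 1297, 0]) cube([55, 55, 469]);
translate([2405, 167, 0]) cube([55, 55, 469]);
translate([2405, 1297, 0]) cube([55, 55, 469]);
translate([503, 167, 220]) cube([1902, 28, 176]);
translate([503, 1324, 220]) cube([1902, 28, 176]);
translate([448, 222, 220]) cube([28, 1075, 176]);
translate([2432, 222, 220]) cube([28, 1075, 176]);
translate([588, 167, 396]) cube([96, 1185, 18]);
translate([769, 167, 396]) cube([96, 1185, 18]);
translate([950, 167, 396]) cube([96, 1185, 18]);
translate([1131, 167, 396]) cube([96, 1185, 18]);
translate([1312, 167, 396]) cube([96, 1185, 18]);
translate([1493, 167, 396]) cube([96, 1185, 18]);
translate([1674, 167, 396]) cube([96, 1185, 18]);
translate([1855, 167, 396]) cube([96, 1185, 18]);
translate([2036, 167, 396]) cube([96, 1185, 18]);
translate([2217, 167, 396]) cube([96, 1185, 18]);


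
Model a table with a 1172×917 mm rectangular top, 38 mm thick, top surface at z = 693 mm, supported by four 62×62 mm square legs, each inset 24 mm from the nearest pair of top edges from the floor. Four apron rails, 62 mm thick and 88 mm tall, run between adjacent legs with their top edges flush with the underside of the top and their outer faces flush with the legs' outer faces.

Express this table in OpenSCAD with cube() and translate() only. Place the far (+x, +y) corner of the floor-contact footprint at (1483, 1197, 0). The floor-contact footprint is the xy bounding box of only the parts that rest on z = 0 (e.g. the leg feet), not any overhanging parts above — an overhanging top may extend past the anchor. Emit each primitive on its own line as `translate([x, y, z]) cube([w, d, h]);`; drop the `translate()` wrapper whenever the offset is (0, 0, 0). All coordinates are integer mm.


translate([335, 304, 655]) cube([1172, 917, 38]);
translate([359, 328, 0]) cube([62, 62, 655]);
translate([1421, 328, 0]) cube([62, 62, 655]);
translate([359, 1135, 0]) cube([62, 62, 655]);
translate([1421, 1135, 0]) cube([62, 62, 655]);
translate([421, 328, 567]) cube([1000, 62, 88]);
translate([421, 1135, 567]) cube([1000, 62, 88]);
translate([359, 390, 567]) cube([62, 745, 88]);
translate([1421, 390, 567]) cube([62, 745, 88]);


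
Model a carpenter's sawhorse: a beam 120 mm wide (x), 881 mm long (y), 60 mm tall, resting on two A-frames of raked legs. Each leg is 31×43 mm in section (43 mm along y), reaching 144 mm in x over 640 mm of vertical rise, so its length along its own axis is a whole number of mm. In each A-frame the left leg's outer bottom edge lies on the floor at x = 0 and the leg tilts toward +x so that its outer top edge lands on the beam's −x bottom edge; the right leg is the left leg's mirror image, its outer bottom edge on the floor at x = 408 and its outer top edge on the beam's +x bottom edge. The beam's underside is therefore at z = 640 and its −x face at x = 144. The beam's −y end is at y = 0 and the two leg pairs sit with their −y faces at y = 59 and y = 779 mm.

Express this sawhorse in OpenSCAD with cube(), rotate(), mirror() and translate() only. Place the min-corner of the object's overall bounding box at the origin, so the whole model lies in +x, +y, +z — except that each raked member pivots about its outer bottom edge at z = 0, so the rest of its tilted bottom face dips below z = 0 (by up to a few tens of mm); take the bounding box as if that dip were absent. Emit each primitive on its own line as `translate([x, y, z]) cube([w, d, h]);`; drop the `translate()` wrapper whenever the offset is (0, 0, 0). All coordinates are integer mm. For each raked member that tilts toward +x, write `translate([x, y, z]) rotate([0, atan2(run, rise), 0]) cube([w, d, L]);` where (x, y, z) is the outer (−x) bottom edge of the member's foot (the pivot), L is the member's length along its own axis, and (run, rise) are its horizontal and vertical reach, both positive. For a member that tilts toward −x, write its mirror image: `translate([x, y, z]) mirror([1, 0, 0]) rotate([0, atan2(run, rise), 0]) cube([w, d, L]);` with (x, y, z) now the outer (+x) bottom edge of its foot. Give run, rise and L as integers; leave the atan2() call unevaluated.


translate([144, 0, 640]) cube([120, 881, 60]);
translate([0, 59, 0]) rotate([0, atan2(144, 640), 0]) cube([31, 43, 656]);
translate([408, 59, 0]) mirror([1, 0, 0]) rotate([0, atan2(144, 640), 0]) cube([31, 43, 656]);
translate([0, 779, 0]) rotate([0, atan2(144, 640), 0]) cube([31, 43, 656]);
translate([408, 779, 0]) mirror([1, 0, 0]) rotate([0, atan2(144, 640), 0]) cube([31, 43, 656]);


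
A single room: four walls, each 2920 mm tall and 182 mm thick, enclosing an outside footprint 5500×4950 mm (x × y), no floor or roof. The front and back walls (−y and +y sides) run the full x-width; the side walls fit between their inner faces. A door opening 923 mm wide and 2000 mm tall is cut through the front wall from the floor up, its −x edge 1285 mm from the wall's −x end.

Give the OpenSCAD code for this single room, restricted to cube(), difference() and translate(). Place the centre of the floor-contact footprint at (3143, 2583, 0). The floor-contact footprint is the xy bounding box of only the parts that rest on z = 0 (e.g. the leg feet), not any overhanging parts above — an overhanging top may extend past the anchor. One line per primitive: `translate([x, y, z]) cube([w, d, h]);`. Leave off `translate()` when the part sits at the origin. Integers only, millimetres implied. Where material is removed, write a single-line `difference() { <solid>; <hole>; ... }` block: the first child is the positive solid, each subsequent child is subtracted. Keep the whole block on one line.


difference() { translate([393, 108, 0]) cube([5500, 182, 2920]); translate([1678, 108, 0]) cube([923, 182, 2000]); }
translate([393, 4876, 0]) cube([5500, 182, 2920]);
translate([393, 290, 0]) cube([182, 4586, 2920]);
translate([5711, 290, 0]) cube([182, 4586, 2920]);


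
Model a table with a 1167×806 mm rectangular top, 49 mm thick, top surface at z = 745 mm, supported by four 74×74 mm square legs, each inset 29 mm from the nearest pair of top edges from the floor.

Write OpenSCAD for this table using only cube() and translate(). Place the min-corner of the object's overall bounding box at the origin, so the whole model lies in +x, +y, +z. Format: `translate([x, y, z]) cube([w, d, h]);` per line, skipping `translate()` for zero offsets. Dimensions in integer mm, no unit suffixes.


// leg_h = 745 - 49 = 696
translate([0, 0, 696]) cube([1167, 806, 49]);
translate([29, 29, 0]) cube([74, 74, 696]);
translate([1064, 29, 0]) cube([74, 74, 696]);
translate([29, 703, 0]) cube([74, 74, 696]);
translate([1064, 703, 0]) cube([74, 74, 696]);


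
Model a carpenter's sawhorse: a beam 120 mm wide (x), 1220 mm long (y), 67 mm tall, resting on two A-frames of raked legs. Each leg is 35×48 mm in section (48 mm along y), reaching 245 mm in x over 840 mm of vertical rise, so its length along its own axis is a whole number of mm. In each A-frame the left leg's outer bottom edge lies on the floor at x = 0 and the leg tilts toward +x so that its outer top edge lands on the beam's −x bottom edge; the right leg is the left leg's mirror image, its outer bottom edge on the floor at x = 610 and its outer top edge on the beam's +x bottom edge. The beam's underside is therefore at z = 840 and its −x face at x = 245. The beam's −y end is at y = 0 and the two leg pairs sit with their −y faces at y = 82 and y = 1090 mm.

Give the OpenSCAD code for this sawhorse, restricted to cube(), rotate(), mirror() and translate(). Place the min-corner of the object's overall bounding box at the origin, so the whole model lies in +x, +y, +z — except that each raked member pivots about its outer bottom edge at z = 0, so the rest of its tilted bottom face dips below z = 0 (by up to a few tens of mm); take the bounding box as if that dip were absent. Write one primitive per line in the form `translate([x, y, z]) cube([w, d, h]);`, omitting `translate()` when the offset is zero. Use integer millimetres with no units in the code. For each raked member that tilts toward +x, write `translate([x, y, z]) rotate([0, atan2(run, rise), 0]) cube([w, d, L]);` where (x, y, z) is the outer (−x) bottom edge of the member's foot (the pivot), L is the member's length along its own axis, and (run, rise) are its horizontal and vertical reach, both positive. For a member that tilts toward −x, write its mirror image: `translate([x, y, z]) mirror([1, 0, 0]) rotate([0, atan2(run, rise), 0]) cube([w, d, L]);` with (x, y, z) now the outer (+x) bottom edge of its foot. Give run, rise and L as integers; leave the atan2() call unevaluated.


translate([245, 0, 840]) cube([120, 1220, 67]);
translate([0, 82, 0]) rotate([0, atan2(245, 840), 0]) cube([35, 48, 875]);
translate([610, 82, 0]) mirror([1, 0, 0]) rotate([0, atan2(245, 840), 0]) cube([35, 48, 875]);
translate([0, 1090, 0]) rotate([0, atan2(245, 840), 0]) cube([35, 48, 875]);
translate([610, 1090, 0]) mirror([1, 0, 0]) rotate([0, atan2(245, 840), 0]) cube([35, 48, 875]);


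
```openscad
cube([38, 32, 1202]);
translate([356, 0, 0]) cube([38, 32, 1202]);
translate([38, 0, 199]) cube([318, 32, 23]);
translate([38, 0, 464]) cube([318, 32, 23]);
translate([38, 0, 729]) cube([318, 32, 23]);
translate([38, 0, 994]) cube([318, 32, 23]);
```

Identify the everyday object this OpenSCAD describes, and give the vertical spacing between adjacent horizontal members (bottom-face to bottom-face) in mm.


A ladder. The rung spacing is 265 mm.

Two tall 38×32 posts with 4 short bars between them — a ladder. Adjacent rungs sit at z = 199 and z = 464, so the spacing is 464 − 199 = 265 mm.


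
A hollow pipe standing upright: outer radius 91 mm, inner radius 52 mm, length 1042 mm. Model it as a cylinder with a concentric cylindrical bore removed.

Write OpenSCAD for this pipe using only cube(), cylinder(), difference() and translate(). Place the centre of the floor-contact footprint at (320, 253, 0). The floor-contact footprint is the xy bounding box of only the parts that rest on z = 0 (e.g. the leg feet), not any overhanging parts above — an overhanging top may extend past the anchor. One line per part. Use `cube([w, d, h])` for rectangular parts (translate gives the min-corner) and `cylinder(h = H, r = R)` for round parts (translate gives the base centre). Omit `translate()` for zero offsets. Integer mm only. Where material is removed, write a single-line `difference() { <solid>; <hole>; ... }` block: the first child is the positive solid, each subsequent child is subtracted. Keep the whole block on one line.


difference() { translate([320, 253, 0]) cylinder(h = 1042, r = 91); translate([320, 253, 0]) cylinder(h = 1042, r = 52); }


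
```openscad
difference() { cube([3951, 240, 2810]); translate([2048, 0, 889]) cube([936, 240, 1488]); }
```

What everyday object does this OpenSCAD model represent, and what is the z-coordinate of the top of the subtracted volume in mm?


A wall with a window opening. The window head height is 2377 mm.

A wall with a rectangular opening subtracted — a window. Sill at z = 889, opening 1488 mm tall, so the head is at 889 + 1488 = 2377 mm.


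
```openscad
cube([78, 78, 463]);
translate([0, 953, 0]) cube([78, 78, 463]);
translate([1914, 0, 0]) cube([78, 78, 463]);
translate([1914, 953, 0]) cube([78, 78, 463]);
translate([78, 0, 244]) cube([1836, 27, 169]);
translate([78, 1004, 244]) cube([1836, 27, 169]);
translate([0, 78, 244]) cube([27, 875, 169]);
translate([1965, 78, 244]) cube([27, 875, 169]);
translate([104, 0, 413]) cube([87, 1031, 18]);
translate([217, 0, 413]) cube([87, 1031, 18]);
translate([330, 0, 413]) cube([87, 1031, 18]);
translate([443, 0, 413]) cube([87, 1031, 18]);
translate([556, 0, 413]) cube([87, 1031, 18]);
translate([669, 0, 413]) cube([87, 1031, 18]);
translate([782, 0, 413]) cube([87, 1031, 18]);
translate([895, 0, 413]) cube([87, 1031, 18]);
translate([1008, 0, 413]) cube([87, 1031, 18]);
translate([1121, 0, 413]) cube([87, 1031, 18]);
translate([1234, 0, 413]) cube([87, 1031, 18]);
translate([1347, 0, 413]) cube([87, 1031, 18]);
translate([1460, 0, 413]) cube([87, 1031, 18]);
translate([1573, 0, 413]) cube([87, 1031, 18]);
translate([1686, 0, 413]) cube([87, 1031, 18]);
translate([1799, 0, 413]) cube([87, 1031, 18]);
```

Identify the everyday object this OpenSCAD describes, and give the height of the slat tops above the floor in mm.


A bed frame. The slat-top height is 431 mm.

Four posts, four rails, and a row of slats — a bed frame. Slats sit on the rails at z = 244 + 169 = 413; with slat thickness 18, the top is 431 mm.


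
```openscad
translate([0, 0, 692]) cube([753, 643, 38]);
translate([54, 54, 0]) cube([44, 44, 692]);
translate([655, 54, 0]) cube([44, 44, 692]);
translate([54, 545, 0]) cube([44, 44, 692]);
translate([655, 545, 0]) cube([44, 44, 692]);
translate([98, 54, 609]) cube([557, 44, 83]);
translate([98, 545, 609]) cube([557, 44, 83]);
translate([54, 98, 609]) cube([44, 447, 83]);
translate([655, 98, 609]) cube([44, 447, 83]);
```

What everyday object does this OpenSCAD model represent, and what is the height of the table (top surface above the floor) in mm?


A table. The table height is 730 mm.

A 753×643×38 slab sits at z = 692 on four 44 mm square posts — a table. The top surface is at 692 + 38 = 730 mm.


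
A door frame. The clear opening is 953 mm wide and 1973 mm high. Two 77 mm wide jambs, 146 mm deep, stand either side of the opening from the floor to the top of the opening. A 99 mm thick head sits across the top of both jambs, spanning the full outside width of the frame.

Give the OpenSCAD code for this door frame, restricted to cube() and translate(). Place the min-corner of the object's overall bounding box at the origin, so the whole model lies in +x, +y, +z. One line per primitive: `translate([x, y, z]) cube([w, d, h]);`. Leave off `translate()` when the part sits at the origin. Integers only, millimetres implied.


cube([77, 146, 1973]);
translate([1030, 0, 0]) cube([77, 146, 1973]);
translate([0, 0, 1973]) cube([1107, 146, 99]);


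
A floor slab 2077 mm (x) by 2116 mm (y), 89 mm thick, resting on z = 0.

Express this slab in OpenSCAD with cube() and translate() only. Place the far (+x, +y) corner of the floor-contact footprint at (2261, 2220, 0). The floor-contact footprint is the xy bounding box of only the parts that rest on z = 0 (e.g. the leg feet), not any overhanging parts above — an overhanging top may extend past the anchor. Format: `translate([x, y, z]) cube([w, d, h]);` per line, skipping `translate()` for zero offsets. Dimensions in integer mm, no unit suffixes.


translate([184, 104, 0]) cube([2077, 2116, 89]);


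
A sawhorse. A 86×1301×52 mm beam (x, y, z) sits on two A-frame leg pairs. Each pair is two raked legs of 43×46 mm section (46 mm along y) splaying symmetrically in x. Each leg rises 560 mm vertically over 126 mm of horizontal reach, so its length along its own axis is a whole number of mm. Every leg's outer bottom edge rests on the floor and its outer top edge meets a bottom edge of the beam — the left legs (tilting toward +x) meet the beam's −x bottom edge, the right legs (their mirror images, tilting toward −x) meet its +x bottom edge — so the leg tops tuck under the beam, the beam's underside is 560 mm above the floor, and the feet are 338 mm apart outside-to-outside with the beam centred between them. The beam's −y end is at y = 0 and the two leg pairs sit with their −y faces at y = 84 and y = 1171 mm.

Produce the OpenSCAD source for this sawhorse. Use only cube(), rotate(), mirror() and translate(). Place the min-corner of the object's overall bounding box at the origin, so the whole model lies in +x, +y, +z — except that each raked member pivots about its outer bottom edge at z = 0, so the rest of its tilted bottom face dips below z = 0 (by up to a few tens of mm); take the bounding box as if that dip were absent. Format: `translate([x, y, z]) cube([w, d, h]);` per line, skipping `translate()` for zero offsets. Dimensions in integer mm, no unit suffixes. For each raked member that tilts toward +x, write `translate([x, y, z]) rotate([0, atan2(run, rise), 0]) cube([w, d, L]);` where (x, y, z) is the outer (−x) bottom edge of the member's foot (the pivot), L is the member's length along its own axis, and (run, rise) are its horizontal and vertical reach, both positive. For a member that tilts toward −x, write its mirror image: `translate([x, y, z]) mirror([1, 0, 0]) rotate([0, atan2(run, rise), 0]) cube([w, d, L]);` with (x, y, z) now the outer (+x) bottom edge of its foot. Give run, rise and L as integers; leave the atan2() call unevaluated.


translate([126, 0, 560]) cube([86, 1301, 52]);
translate([0, 84, 0]) rotate([0, atan2(126, 560), 0]) cube([43, 46, 574]);
translate([338, 84, 0]) mirror([1, 0, 0]) rotate([0, atan2(126, 560), 0]) cube([43, 46, 574]);
translate([0, 1171, 0]) rotate([0, atan2(126, 560), 0]) cube([43, 46, 574]);
translate([338, 1171, 0]) mirror([1, 0, 0]) rotate([0, atan2(126, 560), 0]) cube([43, 46, 574]);


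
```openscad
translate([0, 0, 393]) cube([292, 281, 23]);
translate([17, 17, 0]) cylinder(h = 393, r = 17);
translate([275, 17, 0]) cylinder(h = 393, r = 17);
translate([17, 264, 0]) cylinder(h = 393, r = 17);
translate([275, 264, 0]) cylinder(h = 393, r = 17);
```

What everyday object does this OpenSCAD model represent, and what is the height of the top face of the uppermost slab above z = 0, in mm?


A stool. The seat height is 416 mm.

A 292×281×23 slab at z = 393 on four corner cylinders — a stool. The seat top is 393 + 23 = 416 mm.


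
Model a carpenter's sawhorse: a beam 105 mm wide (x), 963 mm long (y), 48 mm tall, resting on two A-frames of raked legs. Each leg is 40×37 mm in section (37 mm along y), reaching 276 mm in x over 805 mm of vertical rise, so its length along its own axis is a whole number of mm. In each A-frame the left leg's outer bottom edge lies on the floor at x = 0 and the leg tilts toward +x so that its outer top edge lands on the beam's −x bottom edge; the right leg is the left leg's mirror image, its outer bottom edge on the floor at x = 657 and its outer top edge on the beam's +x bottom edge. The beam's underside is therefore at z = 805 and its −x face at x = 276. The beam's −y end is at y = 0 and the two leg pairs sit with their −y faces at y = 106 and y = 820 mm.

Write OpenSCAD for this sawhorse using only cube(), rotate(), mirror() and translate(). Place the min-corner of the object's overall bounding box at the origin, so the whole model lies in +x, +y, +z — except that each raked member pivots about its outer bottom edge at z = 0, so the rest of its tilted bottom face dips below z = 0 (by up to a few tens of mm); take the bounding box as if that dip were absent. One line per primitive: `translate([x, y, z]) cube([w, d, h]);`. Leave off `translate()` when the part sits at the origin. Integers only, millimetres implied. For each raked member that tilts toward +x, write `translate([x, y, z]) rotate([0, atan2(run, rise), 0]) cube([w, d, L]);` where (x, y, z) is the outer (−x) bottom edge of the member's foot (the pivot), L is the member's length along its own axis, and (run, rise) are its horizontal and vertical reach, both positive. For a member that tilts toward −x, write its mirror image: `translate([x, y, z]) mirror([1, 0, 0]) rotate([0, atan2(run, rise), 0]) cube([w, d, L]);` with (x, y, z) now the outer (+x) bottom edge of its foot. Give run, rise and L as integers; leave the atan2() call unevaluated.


// leg length = √(276² + 805²) = 851
// right-leg outer foot x = 2·276 + 105 = 657
// beam min-corner = (276, 0, 805)
translate([276, 0, 805]) cube([105, 963, 48]);
translate([0, 106, 0]) rotate([0, atan2(276, 805), 0]) cube([40, 37, 851]);
translate([657, 106, 0]) mirror([1, 0, 0]) rotate([0, atan2(276, 805), 0]) cube([40, 37, 851]);
translate([0, 820, 0]) rotate([0, atan2(276, 805), 0]) cube([40, 37, 851]);
translate([657, 820, 0]) mirror([1, 0, 0]) rotate([0, atan2(276, 805), 0]) cube([40, 37, 851]);


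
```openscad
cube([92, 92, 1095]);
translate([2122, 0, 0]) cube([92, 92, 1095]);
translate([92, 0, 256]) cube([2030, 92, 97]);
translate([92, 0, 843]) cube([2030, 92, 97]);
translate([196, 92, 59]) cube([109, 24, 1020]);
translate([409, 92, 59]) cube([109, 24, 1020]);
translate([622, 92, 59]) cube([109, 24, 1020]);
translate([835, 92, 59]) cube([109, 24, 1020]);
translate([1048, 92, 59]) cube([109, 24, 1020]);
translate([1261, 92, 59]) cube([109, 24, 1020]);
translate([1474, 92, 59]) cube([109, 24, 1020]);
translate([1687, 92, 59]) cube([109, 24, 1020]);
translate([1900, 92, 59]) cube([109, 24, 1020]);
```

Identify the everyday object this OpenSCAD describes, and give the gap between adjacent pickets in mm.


A fence section. The picket gap is 104 mm.

Two posts, two rails, 9 pickets — a fence section. Span 2030 mm holds 9 pickets of 109 mm with 10 equal gaps: ⌊(2030 − 9·109) / 10⌋ = 104 mm.


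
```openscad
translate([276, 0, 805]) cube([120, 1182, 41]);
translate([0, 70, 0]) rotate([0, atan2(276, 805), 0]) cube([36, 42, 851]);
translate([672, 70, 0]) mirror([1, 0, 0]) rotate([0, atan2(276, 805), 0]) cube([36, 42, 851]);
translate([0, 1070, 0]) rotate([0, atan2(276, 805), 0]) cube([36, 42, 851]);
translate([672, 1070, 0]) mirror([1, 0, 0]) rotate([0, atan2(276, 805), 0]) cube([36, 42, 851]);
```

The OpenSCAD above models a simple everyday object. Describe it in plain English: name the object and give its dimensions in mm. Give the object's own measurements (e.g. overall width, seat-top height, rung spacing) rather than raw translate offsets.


A sawhorse. A 120×1182×41 mm beam (x, y, z) sits on two A-frame leg pairs. Each pair is two raked legs of 36×42 mm section (42 mm along y) splaying symmetrically in x. Each leg rises 805 mm vertically over 276 mm of horizontal reach and is 851 mm long along its own axis. Every leg's outer bottom edge rests on the floor and its outer top edge meets a bottom edge of the beam — the left legs (tilting toward +x) meet the beam's −x bottom edge, the right legs (their mirror images, tilting toward −x) meet its +x bottom edge — so the leg tops tuck under the beam, the beam's underside is 805 mm above the floor, and the feet are 672 mm apart outside-to-outside with the beam centred between them. The two leg pairs are set in 70 mm from either end of the beam.


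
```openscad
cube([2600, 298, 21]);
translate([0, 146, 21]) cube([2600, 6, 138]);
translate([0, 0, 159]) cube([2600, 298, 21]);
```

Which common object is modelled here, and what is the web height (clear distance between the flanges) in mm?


An I-beam. The web height is 138 mm.

Two wide flanges with a thin centred web — an I-beam. Overall 180 mm minus two 21 mm flanges gives a web of 180 − 2·21 = 138 mm.


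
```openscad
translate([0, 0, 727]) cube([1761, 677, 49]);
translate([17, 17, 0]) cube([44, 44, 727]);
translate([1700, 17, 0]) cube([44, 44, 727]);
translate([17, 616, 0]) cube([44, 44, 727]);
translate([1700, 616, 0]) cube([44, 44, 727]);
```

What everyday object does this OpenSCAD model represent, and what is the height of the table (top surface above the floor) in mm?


A table. The table height is 776 mm.

A 1761×677×49 slab sits at z = 727 on four 44 mm square posts — a table. The top surface is at 727 + 49 = 776 mm.


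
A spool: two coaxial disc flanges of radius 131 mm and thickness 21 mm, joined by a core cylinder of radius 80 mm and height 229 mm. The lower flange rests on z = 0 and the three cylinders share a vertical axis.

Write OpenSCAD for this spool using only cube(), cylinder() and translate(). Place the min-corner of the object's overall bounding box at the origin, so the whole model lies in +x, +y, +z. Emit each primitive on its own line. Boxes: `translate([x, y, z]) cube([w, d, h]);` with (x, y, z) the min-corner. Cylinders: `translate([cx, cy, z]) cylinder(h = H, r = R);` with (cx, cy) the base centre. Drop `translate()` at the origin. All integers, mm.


translate([131, 131, 0]) cylinder(h = 21, r = 131);
translate([131, 131, 21]) cylinder(h = 229, r = 80);
translate([131, 131, 250]) cylinder(h = 21, r = 131);
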